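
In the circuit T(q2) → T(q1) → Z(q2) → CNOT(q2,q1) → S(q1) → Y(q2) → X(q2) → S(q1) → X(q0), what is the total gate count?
9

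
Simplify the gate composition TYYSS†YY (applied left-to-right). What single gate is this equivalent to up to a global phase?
T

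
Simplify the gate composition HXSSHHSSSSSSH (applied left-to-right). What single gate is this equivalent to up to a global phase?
Z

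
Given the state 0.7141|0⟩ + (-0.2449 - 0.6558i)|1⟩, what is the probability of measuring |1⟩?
0.49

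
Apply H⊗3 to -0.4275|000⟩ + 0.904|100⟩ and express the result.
0.1685|000⟩ + 0.1685|001⟩ + 0.1685|010⟩ + 0.1685|011⟩ - 0.4708|100⟩ - 0.4708|101⟩ - 0.4708|110⟩ - 0.4708|111⟩

H⊗3 gives amp(|y⟩) = (1/2√2) Σ_x (−1)^(x·y) amp(|x⟩), where x·y is the number of positions in which both x and y have a 1.
|000⟩: (-0.4275 + 0.904)/(2√2) = 0.1685
|001⟩: (-0.4275 + 0.904)/(2√2) = 0.1685
|010⟩: (-0.4275 + 0.904)/(2√2) = 0.1685
|011⟩: (-0.4275 + 0.904)/(2√2) = 0.1685
|100⟩: (-0.4275 - 0.904)/(2√2) = -0.4708
|101⟩: (-0.4275 - 0.904)/(2√2) = -0.4708
|110⟩: (-0.4275 - 0.904)/(2√2) = -0.4708
|111⟩: (-0.4275 - 0.904)/(2√2) = -0.4708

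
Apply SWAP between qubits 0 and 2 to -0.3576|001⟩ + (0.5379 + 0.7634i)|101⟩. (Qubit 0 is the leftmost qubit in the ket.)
-0.3576|100⟩ + (0.5379 + 0.7634i)|101⟩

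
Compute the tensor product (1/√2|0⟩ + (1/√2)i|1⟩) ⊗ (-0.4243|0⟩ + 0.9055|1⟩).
-0.3|00⟩ + 0.6403|01⟩ - 0.3i|10⟩ + 0.6403i|11⟩

amp(|b₁b₂…⟩) = product of the factor amplitudes for bits b₁, b₂, …; only kets whose every factor amplitude is nonzero survive.
|00⟩: (1/√2)(-0.4243) = -0.3
|01⟩: (1/√2)(0.9055) = 0.6403
|10⟩: ((1/√2)i)(-0.4243) = -0.3i
|11⟩: ((1/√2)i)(0.9055) = 0.6403i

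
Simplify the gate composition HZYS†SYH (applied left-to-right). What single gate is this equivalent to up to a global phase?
X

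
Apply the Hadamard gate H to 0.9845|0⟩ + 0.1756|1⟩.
0.8203|0⟩ + 0.572|1⟩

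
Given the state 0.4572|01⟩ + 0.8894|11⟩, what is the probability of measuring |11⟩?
0.791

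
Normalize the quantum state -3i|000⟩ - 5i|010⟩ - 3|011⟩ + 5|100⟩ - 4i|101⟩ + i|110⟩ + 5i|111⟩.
-0.286i|000⟩ - 0.4767i|010⟩ - 0.286|011⟩ + 0.4767|100⟩ - 0.3814i|101⟩ + 0.09535i|110⟩ + 0.4767i|111⟩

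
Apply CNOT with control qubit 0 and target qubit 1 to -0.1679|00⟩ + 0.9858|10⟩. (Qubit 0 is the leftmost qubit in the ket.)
-0.1679|00⟩ + 0.9858|11⟩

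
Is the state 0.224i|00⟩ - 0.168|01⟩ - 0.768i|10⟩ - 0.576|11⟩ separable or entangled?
Entangled

Writing the state as a|00⟩ + b|01⟩ + c|10⟩ + d|11⟩, it is a product state iff ad − bc = 0.
Here (a, b, c, d) = (0.224i, -0.168, -0.768i, -0.576): ad − bc = (0.224i)(-0.576) − (-0.168)(-0.768i) = -0.258i ≠ 0, so the state is entangled.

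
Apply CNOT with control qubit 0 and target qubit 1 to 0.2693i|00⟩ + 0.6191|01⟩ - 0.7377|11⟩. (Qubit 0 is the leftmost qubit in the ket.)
0.2693i|00⟩ + 0.6191|01⟩ - 0.7377|10⟩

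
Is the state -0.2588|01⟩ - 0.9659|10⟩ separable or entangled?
Entangled

Writing the state as a|00⟩ + b|01⟩ + c|10⟩ + d|11⟩, it is a product state iff ad − bc = 0.
Here (a, b, c, d) = (0, -0.2588, -0.9659, 0): ad − bc = (0)(0) − (-0.2588)(-0.9659) = -0.25 ≠ 0, so the state is entangled.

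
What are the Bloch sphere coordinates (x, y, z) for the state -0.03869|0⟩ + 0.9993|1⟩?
(-0.07733, 0, -0.9971)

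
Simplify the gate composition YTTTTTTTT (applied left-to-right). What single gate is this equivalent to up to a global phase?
Y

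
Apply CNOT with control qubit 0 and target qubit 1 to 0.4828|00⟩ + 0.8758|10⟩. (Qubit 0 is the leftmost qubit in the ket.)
0.4828|00⟩ + 0.8758|11⟩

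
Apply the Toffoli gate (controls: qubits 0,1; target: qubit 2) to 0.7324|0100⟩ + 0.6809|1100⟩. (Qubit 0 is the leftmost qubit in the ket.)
0.7324|0100⟩ + 0.6809|1110⟩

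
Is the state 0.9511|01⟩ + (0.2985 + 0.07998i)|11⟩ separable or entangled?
Separable

Writing the state as a|00⟩ + b|01⟩ + c|10⟩ + d|11⟩, it is a product state iff ad − bc = 0.
Here (a, b, c, d) = (0, 0.9511, 0, (0.2985 + 0.07998i)): ad − bc = (0)(0.2985 + 0.07998i) − (0.9511)(0) = 0, so the state is separable.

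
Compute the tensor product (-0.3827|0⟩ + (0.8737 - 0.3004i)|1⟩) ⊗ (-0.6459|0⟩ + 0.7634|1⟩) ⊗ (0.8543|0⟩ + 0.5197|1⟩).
0.2112|000⟩ + 0.1285|001⟩ - 0.2496|010⟩ - 0.1518|011⟩ + (-0.4821 + 0.1658i)|100⟩ + (-0.2933 + 0.1008i)|101⟩ + (0.5698 - 0.1959i)|110⟩ + (0.3466 - 0.1192i)|111⟩

amp(|b₁b₂…⟩) = product of the factor amplitudes for bits b₁, b₂, …; only kets whose every factor amplitude is nonzero survive.
|000⟩: (-0.3827)(-0.6459)(0.8543) = 0.2112
|001⟩: (-0.3827)(-0.6459)(0.5197) = 0.1285
|010⟩: (-0.3827)(0.7634)(0.8543) = -0.2496
|011⟩: (-0.3827)(0.7634)(0.5197) = -0.1518
|100⟩: (0.8737 - 0.3004i)(-0.6459)(0.8543) = (-0.4821 + 0.1658i)
|101⟩: (0.8737 - 0.3004i)(-0.6459)(0.5197) = (-0.2933 + 0.1008i)
|110⟩: (0.8737 - 0.3004i)(0.7634)(0.8543) = (0.5698 - 0.1959i)
|111⟩: (0.8737 - 0.3004i)(0.7634)(0.5197) = (0.3466 - 0.1192i)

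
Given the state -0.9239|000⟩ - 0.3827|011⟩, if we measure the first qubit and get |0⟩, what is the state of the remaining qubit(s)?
-0.9239|00⟩ - 0.3827|11⟩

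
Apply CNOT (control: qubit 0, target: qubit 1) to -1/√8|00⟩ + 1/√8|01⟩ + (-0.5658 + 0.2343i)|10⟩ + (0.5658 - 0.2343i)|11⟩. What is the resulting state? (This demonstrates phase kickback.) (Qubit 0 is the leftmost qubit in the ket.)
-1/√8|00⟩ + 1/√8|01⟩ + (0.5658 - 0.2343i)|10⟩ + (-0.5658 + 0.2343i)|11⟩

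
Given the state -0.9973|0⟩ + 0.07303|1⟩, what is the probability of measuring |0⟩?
0.9946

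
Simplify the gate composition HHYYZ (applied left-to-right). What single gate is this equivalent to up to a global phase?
Z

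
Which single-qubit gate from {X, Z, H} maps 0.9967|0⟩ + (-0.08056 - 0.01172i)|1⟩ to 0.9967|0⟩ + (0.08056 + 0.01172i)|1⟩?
Z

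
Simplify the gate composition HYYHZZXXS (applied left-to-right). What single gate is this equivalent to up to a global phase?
S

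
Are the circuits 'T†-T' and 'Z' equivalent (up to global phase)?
No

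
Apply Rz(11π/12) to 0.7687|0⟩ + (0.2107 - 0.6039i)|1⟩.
(0.1003 - 0.7621i)|0⟩ + (0.6262 + 0.1301i)|1⟩

Rz(11π/12) = [[e^(−iθ/2), 0], [0, e^(iθ/2)]] with e^(±iθ/2) = cos(θ/2) ± i·sin(θ/2); θ = 11π/12, cos(θ/2) ≈ 0.130526, sin(θ/2) ≈ 0.991445.
With a = amp(|0⟩) = 0.7687 and b = amp(|1⟩) = (0.2107 - 0.6039i):
new amp(|0⟩) = (0.130526 - 0.991445i)·a = (0.1003 - 0.7621i)
new amp(|1⟩) = (0.130526 + 0.991445i)·b = (0.6262 + 0.1301i)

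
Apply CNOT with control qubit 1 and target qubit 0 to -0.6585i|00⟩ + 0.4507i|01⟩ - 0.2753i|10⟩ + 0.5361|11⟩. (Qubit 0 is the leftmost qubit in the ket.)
-0.6585i|00⟩ + 0.5361|01⟩ - 0.2753i|10⟩ + 0.4507i|11⟩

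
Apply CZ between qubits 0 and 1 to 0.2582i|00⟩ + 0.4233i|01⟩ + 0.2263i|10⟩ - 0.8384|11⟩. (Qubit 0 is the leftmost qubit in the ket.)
0.2582i|00⟩ + 0.4233i|01⟩ + 0.2263i|10⟩ + 0.8384|11⟩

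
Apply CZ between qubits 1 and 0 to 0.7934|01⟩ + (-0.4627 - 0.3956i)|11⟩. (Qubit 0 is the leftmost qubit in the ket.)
0.7934|01⟩ + (0.4627 + 0.3956i)|11⟩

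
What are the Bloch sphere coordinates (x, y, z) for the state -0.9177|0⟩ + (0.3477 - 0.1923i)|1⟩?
(-0.6382, 0.3529, 0.6843)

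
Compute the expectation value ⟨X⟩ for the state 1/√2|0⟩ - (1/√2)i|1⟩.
0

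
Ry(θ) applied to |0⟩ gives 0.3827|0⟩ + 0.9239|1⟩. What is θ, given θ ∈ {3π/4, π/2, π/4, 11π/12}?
3π/4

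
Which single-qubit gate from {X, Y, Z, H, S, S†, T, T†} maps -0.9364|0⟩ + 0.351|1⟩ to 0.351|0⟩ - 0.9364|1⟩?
X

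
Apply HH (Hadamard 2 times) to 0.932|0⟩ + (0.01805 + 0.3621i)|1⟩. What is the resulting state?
0.932|0⟩ + (0.01805 + 0.3621i)|1⟩

H² = I, so an even number of Hadamards cancels: H^2 = I and the state is unchanged.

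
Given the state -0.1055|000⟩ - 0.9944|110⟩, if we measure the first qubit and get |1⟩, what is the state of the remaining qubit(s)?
-|10⟩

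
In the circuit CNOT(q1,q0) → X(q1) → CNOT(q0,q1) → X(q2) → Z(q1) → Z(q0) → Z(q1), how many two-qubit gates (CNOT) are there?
2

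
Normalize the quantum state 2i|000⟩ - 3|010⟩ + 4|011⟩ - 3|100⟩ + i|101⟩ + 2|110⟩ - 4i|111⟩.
0.2604i|000⟩ - 0.3906|010⟩ + 0.5208|011⟩ - 0.3906|100⟩ + 0.1302i|101⟩ + 0.2604|110⟩ - 0.5208i|111⟩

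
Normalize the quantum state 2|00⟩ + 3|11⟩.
0.5547|00⟩ + 0.8321|11⟩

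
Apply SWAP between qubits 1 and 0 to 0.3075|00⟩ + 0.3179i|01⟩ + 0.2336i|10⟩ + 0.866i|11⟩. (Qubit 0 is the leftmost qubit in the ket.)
0.3075|00⟩ + 0.2336i|01⟩ + 0.3179i|10⟩ + 0.866i|11⟩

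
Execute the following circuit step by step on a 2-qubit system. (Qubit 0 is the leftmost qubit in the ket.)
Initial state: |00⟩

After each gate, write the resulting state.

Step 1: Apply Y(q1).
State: i|01⟩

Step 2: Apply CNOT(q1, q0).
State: i|11⟩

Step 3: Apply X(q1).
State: i|10⟩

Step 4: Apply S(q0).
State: -|10⟩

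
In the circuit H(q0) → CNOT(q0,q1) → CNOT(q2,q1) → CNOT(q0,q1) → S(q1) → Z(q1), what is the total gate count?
6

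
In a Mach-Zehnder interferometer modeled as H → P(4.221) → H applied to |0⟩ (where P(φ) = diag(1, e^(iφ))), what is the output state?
(0.2641 - 0.4408i)|0⟩ + (0.7359 + 0.4408i)|1⟩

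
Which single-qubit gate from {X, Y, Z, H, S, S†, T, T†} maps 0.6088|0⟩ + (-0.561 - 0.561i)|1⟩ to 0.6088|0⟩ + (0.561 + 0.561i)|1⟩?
Z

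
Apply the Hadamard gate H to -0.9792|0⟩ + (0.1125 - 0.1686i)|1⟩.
(-0.6128 - 0.1192i)|0⟩ + (-0.7719 + 0.1192i)|1⟩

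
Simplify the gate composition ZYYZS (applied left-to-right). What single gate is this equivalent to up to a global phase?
S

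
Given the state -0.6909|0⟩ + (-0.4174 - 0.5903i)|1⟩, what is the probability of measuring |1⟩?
0.5227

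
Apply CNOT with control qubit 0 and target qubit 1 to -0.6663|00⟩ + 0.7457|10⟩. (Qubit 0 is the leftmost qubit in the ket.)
-0.6663|00⟩ + 0.7457|11⟩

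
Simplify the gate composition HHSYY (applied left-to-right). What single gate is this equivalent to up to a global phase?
S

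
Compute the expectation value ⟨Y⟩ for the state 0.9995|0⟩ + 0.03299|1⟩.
0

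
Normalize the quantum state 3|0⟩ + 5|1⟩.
0.5145|0⟩ + 0.8575|1⟩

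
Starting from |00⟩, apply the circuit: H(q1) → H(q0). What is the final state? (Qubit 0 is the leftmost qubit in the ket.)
1/2|00⟩ + 1/2|01⟩ + 1/2|10⟩ + 1/2|11⟩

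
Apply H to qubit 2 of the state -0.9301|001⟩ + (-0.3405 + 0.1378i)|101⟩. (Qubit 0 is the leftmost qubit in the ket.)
-0.6577|000⟩ + 0.6577|001⟩ + (-0.2408 + 0.09744i)|100⟩ + (0.2408 - 0.09744i)|101⟩

H on qubit 2 mixes each pair of kets that differ only in qubit 2: amplitudes (a, b) of (|…0…⟩, |…1…⟩) become ((a + b)/√2, (a − b)/√2). Kets absent from the input have amplitude 0.
(|000⟩, |001⟩): (a, b) = (0, -0.9301) → (-0.6577, 0.6577)
(|100⟩, |101⟩): (a, b) = (0, (-0.3405 + 0.1378i)) → ((-0.2408 + 0.09744i), (0.2408 - 0.09744i))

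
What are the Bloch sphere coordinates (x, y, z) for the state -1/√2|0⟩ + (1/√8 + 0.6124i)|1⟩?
(-1/2, -0.8661, -0.00003376)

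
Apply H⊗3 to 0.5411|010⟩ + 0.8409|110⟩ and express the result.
0.4886|000⟩ + 0.4886|001⟩ - 0.4886|010⟩ - 0.4886|011⟩ - 0.106|100⟩ - 0.106|101⟩ + 0.106|110⟩ + 0.106|111⟩

H⊗3 gives amp(|y⟩) = (1/2√2) Σ_x (−1)^(x·y) amp(|x⟩), where x·y is the number of positions in which both x and y have a 1.
|000⟩: (0.5411 + 0.8409)/(2√2) = 0.4886
|001⟩: (0.5411 + 0.8409)/(2√2) = 0.4886
|010⟩: (-0.5411 - 0.8409)/(2√2) = -0.4886
|011⟩: (-0.5411 - 0.8409)/(2√2) = -0.4886
|100⟩: (0.5411 - 0.8409)/(2√2) = -0.106
|101⟩: (0.5411 - 0.8409)/(2√2) = -0.106
|110⟩: (-0.5411 + 0.8409)/(2√2) = 0.106
|111⟩: (-0.5411 + 0.8409)/(2√2) = 0.106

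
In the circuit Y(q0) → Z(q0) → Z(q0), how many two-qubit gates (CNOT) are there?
0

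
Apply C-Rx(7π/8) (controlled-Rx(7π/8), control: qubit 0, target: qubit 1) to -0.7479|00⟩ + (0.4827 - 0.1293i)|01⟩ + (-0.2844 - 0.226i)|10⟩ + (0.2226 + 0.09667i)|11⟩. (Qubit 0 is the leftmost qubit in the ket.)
-0.7479|00⟩ + (0.4827 - 0.1293i)|01⟩ + (0.03933 - 0.2624i)|10⟩ + (-0.1782 + 0.2978i)|11⟩

C-Rx(7π/8) leaves the control-|0⟩ kets |00⟩, |01⟩ unchanged and applies Rx(7π/8) to qubit 1 on the control-|1⟩ pair (|10⟩, |11⟩).
Rx(7π/8) = [[cos(θ/2), −i·sin(θ/2)], [−i·sin(θ/2), cos(θ/2)]]; θ = 7π/8, cos(θ/2) ≈ 0.19509, sin(θ/2) ≈ 0.980785.
With a = amp(|10⟩) = (-0.2844 - 0.226i) and b = amp(|11⟩) = (0.2226 + 0.09667i):
new amp(|10⟩) = (0.19509)·a + (-0.980785i)·b = (0.03933 - 0.2624i)
new amp(|11⟩) = (-0.980785i)·a + (0.19509)·b = (-0.1782 + 0.2978i)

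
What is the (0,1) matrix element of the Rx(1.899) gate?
-0.8131i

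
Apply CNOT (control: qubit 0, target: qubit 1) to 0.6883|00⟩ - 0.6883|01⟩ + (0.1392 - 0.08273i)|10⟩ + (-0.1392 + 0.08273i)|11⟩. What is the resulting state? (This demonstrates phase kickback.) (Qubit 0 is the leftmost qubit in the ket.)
0.6883|00⟩ - 0.6883|01⟩ + (-0.1392 + 0.08273i)|10⟩ + (0.1392 - 0.08273i)|11⟩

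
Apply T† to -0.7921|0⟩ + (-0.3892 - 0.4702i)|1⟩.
-0.7921|0⟩ + (-0.6077 - 0.05728i)|1⟩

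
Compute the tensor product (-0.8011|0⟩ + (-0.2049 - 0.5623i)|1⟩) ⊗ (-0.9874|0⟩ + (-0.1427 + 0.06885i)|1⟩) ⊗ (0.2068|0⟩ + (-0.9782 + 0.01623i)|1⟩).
0.1636|000⟩ + (-0.7738 + 0.01284i)|001⟩ + (0.02364 - 0.01141i)|010⟩ + (-0.1109 + 0.05581i)|011⟩ + (0.04184 + 0.1148i)|100⟩ + (-0.2069 - 0.5398i)|101⟩ + (0.01405 + 0.01368i)|110⟩ + (-0.06755 - 0.06359i)|111⟩

amp(|b₁b₂…⟩) = product of the factor amplitudes for bits b₁, b₂, …; only kets whose every factor amplitude is nonzero survive.
|000⟩: (-0.8011)(-0.9874)(0.2068) = 0.1636
|001⟩: (-0.8011)(-0.9874)(-0.9782 + 0.01623i) = (-0.7738 + 0.01284i)
|010⟩: (-0.8011)(-0.1427 + 0.06885i)(0.2068) = (0.02364 - 0.01141i)
|011⟩: (-0.8011)(-0.1427 + 0.06885i)(-0.9782 + 0.01623i) = (-0.1109 + 0.05581i)
|100⟩: (-0.2049 - 0.5623i)(-0.9874)(0.2068) = (0.04184 + 0.1148i)
|101⟩: (-0.2049 - 0.5623i)(-0.9874)(-0.9782 + 0.01623i) = (-0.2069 - 0.5398i)
|110⟩: (-0.2049 - 0.5623i)(-0.1427 + 0.06885i)(0.2068) = (0.01405 + 0.01368i)
|111⟩: (-0.2049 - 0.5623i)(-0.1427 + 0.06885i)(-0.9782 + 0.01623i) = (-0.06755 - 0.06359i)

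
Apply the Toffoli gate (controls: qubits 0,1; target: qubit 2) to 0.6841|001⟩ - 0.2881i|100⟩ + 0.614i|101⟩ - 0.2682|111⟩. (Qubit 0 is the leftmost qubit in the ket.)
0.6841|001⟩ - 0.2881i|100⟩ + 0.614i|101⟩ - 0.2682|110⟩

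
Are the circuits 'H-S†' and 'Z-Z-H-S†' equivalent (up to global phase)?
Yes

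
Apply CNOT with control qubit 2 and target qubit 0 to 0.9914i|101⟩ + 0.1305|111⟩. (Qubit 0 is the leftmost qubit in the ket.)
0.9914i|001⟩ + 0.1305|011⟩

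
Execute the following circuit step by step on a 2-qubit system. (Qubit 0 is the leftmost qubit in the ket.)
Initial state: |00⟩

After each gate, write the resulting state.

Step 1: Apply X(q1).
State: |01⟩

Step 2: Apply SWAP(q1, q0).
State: |10⟩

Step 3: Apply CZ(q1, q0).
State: |10⟩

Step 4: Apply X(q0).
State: |00⟩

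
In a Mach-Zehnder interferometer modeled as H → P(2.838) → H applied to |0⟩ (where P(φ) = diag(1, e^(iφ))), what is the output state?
(0.02287 + 0.1495i)|0⟩ + (0.9771 - 0.1495i)|1⟩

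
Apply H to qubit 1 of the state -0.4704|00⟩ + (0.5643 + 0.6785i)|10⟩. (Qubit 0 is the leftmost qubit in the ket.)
-0.3326|00⟩ - 0.3326|01⟩ + (0.399 + 0.4798i)|10⟩ + (0.399 + 0.4798i)|11⟩

H on qubit 1 mixes each pair of kets that differ only in qubit 1: amplitudes (a, b) of (|…0…⟩, |…1…⟩) become ((a + b)/√2, (a − b)/√2). Kets absent from the input have amplitude 0.
(|00⟩, |01⟩): (a, b) = (-0.4704, 0) → (-0.3326, -0.3326)
(|10⟩, |11⟩): (a, b) = ((0.5643 + 0.6785i), 0) → ((0.399 + 0.4798i), (0.399 + 0.4798i))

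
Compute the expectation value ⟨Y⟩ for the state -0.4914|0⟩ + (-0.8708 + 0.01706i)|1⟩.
-0.01677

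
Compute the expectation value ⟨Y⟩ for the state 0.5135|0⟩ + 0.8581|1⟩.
0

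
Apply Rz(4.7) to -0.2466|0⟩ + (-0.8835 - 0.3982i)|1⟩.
(0.1733 + 0.1754i)|0⟩ + (0.9042 - 0.3488i)|1⟩

Rz(4.7) = [[e^(−iθ/2), 0], [0, e^(iθ/2)]] with e^(±iθ/2) = cos(θ/2) ± i·sin(θ/2); θ = 4.7, cos(θ/2) ≈ -0.702713, sin(θ/2) ≈ 0.711473.
With a = amp(|0⟩) = -0.2466 and b = amp(|1⟩) = (-0.8835 - 0.3982i):
new amp(|0⟩) = (-0.702713 - 0.711473i)·a = (0.1733 + 0.1754i)
new amp(|1⟩) = (-0.702713 + 0.711473i)·b = (0.9042 - 0.3488i)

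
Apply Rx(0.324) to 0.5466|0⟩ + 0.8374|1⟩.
(0.5394 - 0.1351i)|0⟩ + (0.8264 - 0.08816i)|1⟩

Rx(0.324) = [[cos(θ/2), −i·sin(θ/2)], [−i·sin(θ/2), cos(θ/2)]]; θ = 0.324, cos(θ/2) ≈ 0.986907, sin(θ/2) ≈ 0.161292.
With a = amp(|0⟩) = 0.5466 and b = amp(|1⟩) = 0.8374:
new amp(|0⟩) = (0.986907)·a + (-0.161292i)·b = (0.5394 - 0.1351i)
new amp(|1⟩) = (-0.161292i)·a + (0.986907)·b = (0.8264 - 0.08816i)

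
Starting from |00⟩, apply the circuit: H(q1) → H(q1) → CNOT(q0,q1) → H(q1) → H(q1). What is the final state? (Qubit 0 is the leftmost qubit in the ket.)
|00⟩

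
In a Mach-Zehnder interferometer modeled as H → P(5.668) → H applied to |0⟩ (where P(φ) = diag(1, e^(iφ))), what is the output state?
(0.9083 - 0.2886i)|0⟩ + (0.09167 + 0.2886i)|1⟩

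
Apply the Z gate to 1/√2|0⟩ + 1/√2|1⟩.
1/√2|0⟩ - 1/√2|1⟩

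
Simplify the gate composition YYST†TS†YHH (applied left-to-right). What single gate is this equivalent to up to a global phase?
Y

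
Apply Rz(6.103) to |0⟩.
(-0.9959 - 0.08997i)|0⟩

Rz(6.103) = [[e^(−iθ/2), 0], [0, e^(iθ/2)]] with e^(±iθ/2) = cos(θ/2) ± i·sin(θ/2); θ = 6.103, cos(θ/2) ≈ -0.995944, sin(θ/2) ≈ 0.0899708.
With a = amp(|0⟩) = 1 and b = amp(|1⟩) = 0:
new amp(|0⟩) = (-0.995944 - 0.0899708i)·a = (-0.9959 - 0.08997i)
new amp(|1⟩) = (-0.995944 + 0.0899708i)·b = 0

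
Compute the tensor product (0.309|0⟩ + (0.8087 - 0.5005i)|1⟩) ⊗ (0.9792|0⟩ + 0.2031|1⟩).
0.3026|00⟩ + 0.06276|01⟩ + (0.7919 - 0.4901i)|10⟩ + (0.1642 - 0.1017i)|11⟩

amp(|b₁b₂…⟩) = product of the factor amplitudes for bits b₁, b₂, …; only kets whose every factor amplitude is nonzero survive.
|00⟩: (0.309)(0.9792) = 0.3026
|01⟩: (0.309)(0.2031) = 0.06276
|10⟩: (0.8087 - 0.5005i)(0.9792) = (0.7919 - 0.4901i)
|11⟩: (0.8087 - 0.5005i)(0.2031) = (0.1642 - 0.1017i)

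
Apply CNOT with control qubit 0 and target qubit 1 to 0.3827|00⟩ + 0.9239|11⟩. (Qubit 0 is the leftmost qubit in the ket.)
0.3827|00⟩ + 0.9239|10⟩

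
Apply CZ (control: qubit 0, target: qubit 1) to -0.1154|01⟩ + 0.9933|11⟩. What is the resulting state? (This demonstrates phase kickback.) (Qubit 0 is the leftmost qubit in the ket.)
-0.1154|01⟩ - 0.9933|11⟩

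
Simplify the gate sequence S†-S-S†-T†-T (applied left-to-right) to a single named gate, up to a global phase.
S†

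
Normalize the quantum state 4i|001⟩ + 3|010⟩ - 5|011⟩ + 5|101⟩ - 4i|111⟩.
0.4193i|001⟩ + 0.3145|010⟩ - 0.5241|011⟩ + 0.5241|101⟩ - 0.4193i|111⟩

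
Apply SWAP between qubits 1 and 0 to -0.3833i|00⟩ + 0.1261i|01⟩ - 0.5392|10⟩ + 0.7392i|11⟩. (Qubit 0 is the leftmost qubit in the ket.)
-0.3833i|00⟩ - 0.5392|01⟩ + 0.1261i|10⟩ + 0.7392i|11⟩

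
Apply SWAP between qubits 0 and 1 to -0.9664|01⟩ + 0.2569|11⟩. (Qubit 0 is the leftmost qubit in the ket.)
-0.9664|10⟩ + 0.2569|11⟩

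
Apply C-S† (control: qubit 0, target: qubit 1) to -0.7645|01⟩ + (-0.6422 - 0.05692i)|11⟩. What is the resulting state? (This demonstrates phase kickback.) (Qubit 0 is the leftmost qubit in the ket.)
-0.7645|01⟩ + (-0.05692 + 0.6422i)|11⟩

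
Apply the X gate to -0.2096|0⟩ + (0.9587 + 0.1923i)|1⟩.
(0.9587 + 0.1923i)|0⟩ - 0.2096|1⟩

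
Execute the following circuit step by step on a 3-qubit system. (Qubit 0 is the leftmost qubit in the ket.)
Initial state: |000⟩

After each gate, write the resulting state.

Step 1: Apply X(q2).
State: |001⟩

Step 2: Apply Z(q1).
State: |001⟩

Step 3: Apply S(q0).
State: |001⟩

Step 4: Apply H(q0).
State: 1/√2|001⟩ + 1/√2|101⟩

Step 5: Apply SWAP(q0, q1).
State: 1/√2|001⟩ + 1/√2|011⟩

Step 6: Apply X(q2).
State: 1/√2|000⟩ + 1/√2|010⟩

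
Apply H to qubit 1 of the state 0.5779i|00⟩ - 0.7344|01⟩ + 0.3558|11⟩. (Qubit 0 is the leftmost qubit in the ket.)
(-0.5193 + 0.4086i)|00⟩ + (0.5193 + 0.4086i)|01⟩ + 0.2516|10⟩ - 0.2516|11⟩

H on qubit 1 mixes each pair of kets that differ only in qubit 1: amplitudes (a, b) of (|…0…⟩, |…1…⟩) become ((a + b)/√2, (a − b)/√2). Kets absent from the input have amplitude 0.
(|00⟩, |01⟩): (a, b) = (0.5779i, -0.7344) → ((-0.5193 + 0.4086i), (0.5193 + 0.4086i))
(|10⟩, |11⟩): (a, b) = (0, 0.3558) → (0.2516, -0.2516)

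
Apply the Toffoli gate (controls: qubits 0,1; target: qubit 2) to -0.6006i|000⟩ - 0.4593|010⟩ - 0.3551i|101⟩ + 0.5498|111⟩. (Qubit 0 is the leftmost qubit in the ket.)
-0.6006i|000⟩ - 0.4593|010⟩ - 0.3551i|101⟩ + 0.5498|110⟩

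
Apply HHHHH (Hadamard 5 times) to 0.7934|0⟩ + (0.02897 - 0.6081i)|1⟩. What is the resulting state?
(0.5815 - 0.43i)|0⟩ + (0.5405 + 0.43i)|1⟩

H² = I, so H^5 = H: a single Hadamard. With (a, b) = (0.7934, (0.02897 - 0.6081i)), H gives ((a + b)/√2, (a − b)/√2) = ((0.5815 - 0.43i), (0.5405 + 0.43i)).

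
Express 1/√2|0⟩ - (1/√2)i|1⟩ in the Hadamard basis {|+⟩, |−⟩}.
(1/2 - (1/2)i)|+⟩ + (1/2 + (1/2)i)|−⟩

With |ψ⟩ = α|0⟩ + β|1⟩, the Hadamard-basis coefficients are ⟨+|ψ⟩ = (α + β)/√2 and ⟨−|ψ⟩ = (α − β)/√2.
Here α = 1/√2, β = -(1/√2)i: (α + β)/√2 = (1/2 - (1/2)i), (α − β)/√2 = (1/2 + (1/2)i).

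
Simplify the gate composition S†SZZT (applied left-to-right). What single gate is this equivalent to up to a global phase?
T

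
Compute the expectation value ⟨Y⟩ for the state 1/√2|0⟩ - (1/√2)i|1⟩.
-1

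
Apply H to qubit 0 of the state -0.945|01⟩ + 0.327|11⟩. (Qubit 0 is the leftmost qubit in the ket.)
-0.437|01⟩ - 0.8994|11⟩

H on qubit 0 mixes each pair of kets that differ only in qubit 0: amplitudes (a, b) of (|…0…⟩, |…1…⟩) become ((a + b)/√2, (a − b)/√2). Kets absent from the input have amplitude 0.
(|01⟩, |11⟩): (a, b) = (-0.945, 0.327) → (-0.437, -0.8994)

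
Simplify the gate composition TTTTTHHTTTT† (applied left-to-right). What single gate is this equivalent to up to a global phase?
T†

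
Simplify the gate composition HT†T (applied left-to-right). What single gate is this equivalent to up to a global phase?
H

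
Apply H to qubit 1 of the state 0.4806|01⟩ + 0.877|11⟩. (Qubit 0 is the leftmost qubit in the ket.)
0.3398|00⟩ - 0.3398|01⟩ + 0.6201|10⟩ - 0.6201|11⟩

H on qubit 1 mixes each pair of kets that differ only in qubit 1: amplitudes (a, b) of (|…0…⟩, |…1…⟩) become ((a + b)/√2, (a − b)/√2). Kets absent from the input have amplitude 0.
(|00⟩, |01⟩): (a, b) = (0, 0.4806) → (0.3398, -0.3398)
(|10⟩, |11⟩): (a, b) = (0, 0.877) → (0.6201, -0.6201)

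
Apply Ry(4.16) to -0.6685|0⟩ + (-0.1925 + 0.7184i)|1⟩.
(0.494 - 0.6273i)|0⟩ + (-0.4898 - 0.3502i)|1⟩

Ry(4.16) = [[cos(θ/2), −sin(θ/2)], [sin(θ/2), cos(θ/2)]]; θ = 4.16, cos(θ/2) ≈ -0.487482, sin(θ/2) ≈ 0.873133.
With a = amp(|0⟩) = -0.6685 and b = amp(|1⟩) = (-0.1925 + 0.7184i):
new amp(|0⟩) = (-0.487482)·a + (-0.873133)·b = (0.494 - 0.6273i)
new amp(|1⟩) = (0.873133)·a + (-0.487482)·b = (-0.4898 - 0.3502i)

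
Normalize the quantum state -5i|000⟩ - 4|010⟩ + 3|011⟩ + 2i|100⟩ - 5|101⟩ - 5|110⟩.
-0.4903i|000⟩ - 0.3922|010⟩ + 0.2942|011⟩ + 0.1961i|100⟩ - 0.4903|101⟩ - 0.4903|110⟩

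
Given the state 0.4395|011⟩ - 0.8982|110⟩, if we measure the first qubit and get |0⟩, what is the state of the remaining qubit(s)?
|11⟩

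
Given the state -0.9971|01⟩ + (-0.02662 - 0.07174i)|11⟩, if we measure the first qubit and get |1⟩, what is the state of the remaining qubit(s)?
(-0.3479 - 0.9375i)|1⟩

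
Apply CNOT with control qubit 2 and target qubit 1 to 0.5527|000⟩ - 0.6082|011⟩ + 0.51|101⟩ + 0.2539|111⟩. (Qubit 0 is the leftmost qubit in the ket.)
0.5527|000⟩ - 0.6082|001⟩ + 0.2539|101⟩ + 0.51|111⟩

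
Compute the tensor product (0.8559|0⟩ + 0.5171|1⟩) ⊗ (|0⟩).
0.8559|00⟩ + 0.5171|10⟩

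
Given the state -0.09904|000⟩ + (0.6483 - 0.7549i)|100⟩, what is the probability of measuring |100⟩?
0.9902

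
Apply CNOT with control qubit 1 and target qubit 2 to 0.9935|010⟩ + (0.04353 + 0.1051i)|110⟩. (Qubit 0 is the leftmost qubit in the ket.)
0.9935|011⟩ + (0.04353 + 0.1051i)|111⟩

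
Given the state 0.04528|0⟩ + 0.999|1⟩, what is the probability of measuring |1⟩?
0.998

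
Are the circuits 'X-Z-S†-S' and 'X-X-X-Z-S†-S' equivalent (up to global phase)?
Yes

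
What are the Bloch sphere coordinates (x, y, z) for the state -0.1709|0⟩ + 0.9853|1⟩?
(-0.3368, 0, -0.9416)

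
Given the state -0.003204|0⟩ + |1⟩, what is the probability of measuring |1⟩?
1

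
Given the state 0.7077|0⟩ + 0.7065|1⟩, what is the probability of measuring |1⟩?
0.4991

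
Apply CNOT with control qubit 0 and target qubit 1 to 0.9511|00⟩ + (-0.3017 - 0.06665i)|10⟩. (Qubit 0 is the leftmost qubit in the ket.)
0.9511|00⟩ + (-0.3017 - 0.06665i)|11⟩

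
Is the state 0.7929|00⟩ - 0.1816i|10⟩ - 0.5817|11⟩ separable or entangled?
Entangled

Writing the state as a|00⟩ + b|01⟩ + c|10⟩ + d|11⟩, it is a product state iff ad − bc = 0.
Here (a, b, c, d) = (0.7929, 0, -0.1816i, -0.5817): ad − bc = (0.7929)(-0.5817) − (0)(-0.1816i) = -0.4612 ≠ 0, so the state is entangled.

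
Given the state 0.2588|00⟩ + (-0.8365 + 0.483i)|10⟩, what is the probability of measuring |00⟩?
0.06698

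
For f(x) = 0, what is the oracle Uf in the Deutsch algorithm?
I ⊗ I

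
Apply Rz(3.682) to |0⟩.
(-0.2669 - 0.9637i)|0⟩

Rz(3.682) = [[e^(−iθ/2), 0], [0, e^(iθ/2)]] with e^(±iθ/2) = cos(θ/2) ± i·sin(θ/2); θ = 3.682, cos(θ/2) ≈ -0.266928, sin(θ/2) ≈ 0.963717.
With a = amp(|0⟩) = 1 and b = amp(|1⟩) = 0:
new amp(|0⟩) = (-0.266928 - 0.963717i)·a = (-0.2669 - 0.9637i)
new amp(|1⟩) = (-0.266928 + 0.963717i)·b = 0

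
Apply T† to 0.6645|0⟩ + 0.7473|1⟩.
0.6645|0⟩ + (0.5284 - 0.5284i)|1⟩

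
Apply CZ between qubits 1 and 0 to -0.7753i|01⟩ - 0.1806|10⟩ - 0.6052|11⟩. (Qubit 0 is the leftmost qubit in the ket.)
-0.7753i|01⟩ - 0.1806|10⟩ + 0.6052|11⟩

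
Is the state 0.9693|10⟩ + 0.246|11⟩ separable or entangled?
Separable

Writing the state as a|00⟩ + b|01⟩ + c|10⟩ + d|11⟩, it is a product state iff ad − bc = 0.
Here (a, b, c, d) = (0, 0, 0.9693, 0.246): ad − bc = (0)(0.246) − (0)(0.9693) = 0, so the state is separable.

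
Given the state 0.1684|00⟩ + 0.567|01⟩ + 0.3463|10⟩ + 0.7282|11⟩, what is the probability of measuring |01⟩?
0.3215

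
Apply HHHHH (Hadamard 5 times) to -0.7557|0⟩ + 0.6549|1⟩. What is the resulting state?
-0.07128|0⟩ - 0.9974|1⟩

H² = I, so H^5 = H: a single Hadamard. With (a, b) = (-0.7557, 0.6549), H gives ((a + b)/√2, (a − b)/√2) = (-0.07128, -0.9974).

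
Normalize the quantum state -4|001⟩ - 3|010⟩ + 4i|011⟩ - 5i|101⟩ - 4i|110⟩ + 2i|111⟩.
-0.4313|001⟩ - 0.3235|010⟩ + 0.4313i|011⟩ - 0.5392i|101⟩ - 0.4313i|110⟩ + 0.2157i|111⟩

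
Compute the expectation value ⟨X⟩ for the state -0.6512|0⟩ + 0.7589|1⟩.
-0.9884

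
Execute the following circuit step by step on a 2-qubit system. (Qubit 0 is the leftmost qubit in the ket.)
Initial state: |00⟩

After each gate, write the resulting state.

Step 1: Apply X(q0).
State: |10⟩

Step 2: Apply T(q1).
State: |10⟩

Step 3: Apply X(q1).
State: |11⟩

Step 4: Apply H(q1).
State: 1/√2|10⟩ - 1/√2|11⟩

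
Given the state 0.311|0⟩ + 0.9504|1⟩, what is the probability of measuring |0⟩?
0.09672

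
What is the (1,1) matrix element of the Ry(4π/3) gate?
-1/2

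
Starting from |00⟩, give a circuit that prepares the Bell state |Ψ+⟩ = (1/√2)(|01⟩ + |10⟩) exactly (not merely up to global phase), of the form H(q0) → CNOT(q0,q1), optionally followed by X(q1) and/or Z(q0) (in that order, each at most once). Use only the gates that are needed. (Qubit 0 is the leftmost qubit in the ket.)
H(q0) → CNOT(q0,q1) → X(q1)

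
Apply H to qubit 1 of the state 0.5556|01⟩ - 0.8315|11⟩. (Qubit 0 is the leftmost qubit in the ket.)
0.3929|00⟩ - 0.3929|01⟩ - 0.588|10⟩ + 0.588|11⟩

H on qubit 1 mixes each pair of kets that differ only in qubit 1: amplitudes (a, b) of (|…0…⟩, |…1…⟩) become ((a + b)/√2, (a − b)/√2). Kets absent from the input have amplitude 0.
(|00⟩, |01⟩): (a, b) = (0, 0.5556) → (0.3929, -0.3929)
(|10⟩, |11⟩): (a, b) = (0, -0.8315) → (-0.588, 0.588)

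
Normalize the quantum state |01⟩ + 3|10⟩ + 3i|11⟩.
0.2294|01⟩ + 0.6882|10⟩ + 0.6882i|11⟩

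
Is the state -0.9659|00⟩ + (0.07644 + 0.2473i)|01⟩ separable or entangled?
Separable

Writing the state as a|00⟩ + b|01⟩ + c|10⟩ + d|11⟩, it is a product state iff ad − bc = 0.
Here (a, b, c, d) = (-0.9659, (0.07644 + 0.2473i), 0, 0): ad − bc = (-0.9659)(0) − (0.07644 + 0.2473i)(0) = 0, so the state is separable.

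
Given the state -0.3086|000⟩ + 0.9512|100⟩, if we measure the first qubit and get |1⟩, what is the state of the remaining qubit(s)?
|00⟩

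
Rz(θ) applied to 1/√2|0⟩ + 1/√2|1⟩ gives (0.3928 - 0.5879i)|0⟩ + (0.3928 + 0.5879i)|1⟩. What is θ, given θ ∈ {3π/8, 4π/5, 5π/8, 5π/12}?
5π/8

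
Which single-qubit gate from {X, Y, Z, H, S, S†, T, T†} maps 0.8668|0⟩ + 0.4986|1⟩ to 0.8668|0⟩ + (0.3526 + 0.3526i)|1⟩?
T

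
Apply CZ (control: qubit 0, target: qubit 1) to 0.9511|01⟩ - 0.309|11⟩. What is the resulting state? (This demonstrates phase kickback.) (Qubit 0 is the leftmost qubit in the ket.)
0.9511|01⟩ + 0.309|11⟩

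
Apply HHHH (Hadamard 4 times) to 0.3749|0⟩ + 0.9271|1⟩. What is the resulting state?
0.3749|0⟩ + 0.9271|1⟩

H² = I, so an even number of Hadamards cancels: H^4 = I and the state is unchanged.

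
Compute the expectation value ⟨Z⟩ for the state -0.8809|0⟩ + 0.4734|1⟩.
0.5519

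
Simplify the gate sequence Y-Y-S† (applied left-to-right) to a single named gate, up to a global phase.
S†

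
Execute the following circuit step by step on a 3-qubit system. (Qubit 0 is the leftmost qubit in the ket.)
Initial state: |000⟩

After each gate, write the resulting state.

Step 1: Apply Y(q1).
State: i|010⟩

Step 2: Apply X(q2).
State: i|011⟩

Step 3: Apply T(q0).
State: i|011⟩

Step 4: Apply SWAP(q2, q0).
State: i|110⟩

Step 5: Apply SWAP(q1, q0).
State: i|110⟩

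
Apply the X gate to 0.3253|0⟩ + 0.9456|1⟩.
0.9456|0⟩ + 0.3253|1⟩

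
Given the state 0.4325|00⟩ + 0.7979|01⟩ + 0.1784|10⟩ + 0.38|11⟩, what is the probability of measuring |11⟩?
0.1444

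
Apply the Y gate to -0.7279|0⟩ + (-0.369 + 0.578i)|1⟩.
(0.578 + 0.369i)|0⟩ - 0.7279i|1⟩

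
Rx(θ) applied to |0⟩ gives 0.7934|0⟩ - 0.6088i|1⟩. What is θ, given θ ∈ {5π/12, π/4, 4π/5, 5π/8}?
5π/12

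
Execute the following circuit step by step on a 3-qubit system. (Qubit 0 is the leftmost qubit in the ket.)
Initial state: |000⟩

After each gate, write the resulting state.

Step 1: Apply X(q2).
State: |001⟩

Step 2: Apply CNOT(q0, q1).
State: |001⟩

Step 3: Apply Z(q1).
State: |001⟩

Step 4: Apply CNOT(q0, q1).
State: |001⟩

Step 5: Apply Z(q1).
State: |001⟩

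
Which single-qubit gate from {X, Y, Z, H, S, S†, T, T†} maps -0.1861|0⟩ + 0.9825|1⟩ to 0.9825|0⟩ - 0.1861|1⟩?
X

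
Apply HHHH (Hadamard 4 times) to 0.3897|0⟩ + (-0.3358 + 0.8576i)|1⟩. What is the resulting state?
0.3897|0⟩ + (-0.3358 + 0.8576i)|1⟩

H² = I, so an even number of Hadamards cancels: H^4 = I and the state is unchanged.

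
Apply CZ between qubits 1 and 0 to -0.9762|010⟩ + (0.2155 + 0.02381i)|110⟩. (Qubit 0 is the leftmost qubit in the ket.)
-0.9762|010⟩ + (-0.2155 - 0.02381i)|110⟩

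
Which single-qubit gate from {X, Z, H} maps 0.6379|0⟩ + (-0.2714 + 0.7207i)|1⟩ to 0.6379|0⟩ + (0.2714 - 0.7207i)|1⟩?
Z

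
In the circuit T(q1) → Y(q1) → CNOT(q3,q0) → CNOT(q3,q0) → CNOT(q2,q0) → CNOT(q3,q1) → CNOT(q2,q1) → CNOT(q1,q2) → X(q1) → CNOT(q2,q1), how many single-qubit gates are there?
3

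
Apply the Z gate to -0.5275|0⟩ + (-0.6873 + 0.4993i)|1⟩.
-0.5275|0⟩ + (0.6873 - 0.4993i)|1⟩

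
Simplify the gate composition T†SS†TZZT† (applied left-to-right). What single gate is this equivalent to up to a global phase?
T†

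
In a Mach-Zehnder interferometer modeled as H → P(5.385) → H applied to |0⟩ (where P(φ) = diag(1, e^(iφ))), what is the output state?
(0.8115 - 0.3911i)|0⟩ + (0.1885 + 0.3911i)|1⟩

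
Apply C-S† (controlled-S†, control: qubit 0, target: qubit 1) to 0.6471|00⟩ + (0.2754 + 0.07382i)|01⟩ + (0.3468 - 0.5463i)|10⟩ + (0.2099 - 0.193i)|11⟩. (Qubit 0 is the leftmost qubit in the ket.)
0.6471|00⟩ + (0.2754 + 0.07382i)|01⟩ + (0.3468 - 0.5463i)|10⟩ + (-0.193 - 0.2099i)|11⟩

C-S† leaves the control-|0⟩ kets |00⟩, |01⟩ unchanged and applies S† to qubit 1 on the control-|1⟩ pair (|10⟩, |11⟩).
S† = [[1, 0], [0, -i]].
With a = amp(|10⟩) = (0.3468 - 0.5463i) and b = amp(|11⟩) = (0.2099 - 0.193i):
new amp(|10⟩) = (1)·a = (0.3468 - 0.5463i)
new amp(|11⟩) = (-i)·b = (-0.193 - 0.2099i)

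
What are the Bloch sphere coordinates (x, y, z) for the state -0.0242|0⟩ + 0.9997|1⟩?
(-0.04839, 0, -0.9988)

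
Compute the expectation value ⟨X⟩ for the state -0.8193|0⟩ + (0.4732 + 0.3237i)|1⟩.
-0.7754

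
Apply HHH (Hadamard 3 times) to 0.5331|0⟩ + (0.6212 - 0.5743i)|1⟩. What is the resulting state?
(0.8162 - 0.4061i)|0⟩ + (-0.0623 + 0.4061i)|1⟩

H² = I, so H^3 = H: a single Hadamard. With (a, b) = (0.5331, (0.6212 - 0.5743i)), H gives ((a + b)/√2, (a − b)/√2) = ((0.8162 - 0.4061i), (-0.0623 + 0.4061i)).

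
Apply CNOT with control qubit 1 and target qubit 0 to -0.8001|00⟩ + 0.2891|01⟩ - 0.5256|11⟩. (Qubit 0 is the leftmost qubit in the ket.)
-0.8001|00⟩ - 0.5256|01⟩ + 0.2891|11⟩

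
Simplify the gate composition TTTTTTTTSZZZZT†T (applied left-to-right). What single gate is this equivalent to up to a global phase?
S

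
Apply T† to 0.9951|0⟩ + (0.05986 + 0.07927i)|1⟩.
0.9951|0⟩ + (0.09838 + 0.01372i)|1⟩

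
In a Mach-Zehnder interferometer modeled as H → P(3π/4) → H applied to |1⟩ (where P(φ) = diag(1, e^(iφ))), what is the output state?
(0.8536 - (1/√8)i)|0⟩ + (0.1464 + (1/√8)i)|1⟩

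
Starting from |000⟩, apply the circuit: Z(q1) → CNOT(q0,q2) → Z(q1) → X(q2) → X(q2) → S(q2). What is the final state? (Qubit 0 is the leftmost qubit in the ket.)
|000⟩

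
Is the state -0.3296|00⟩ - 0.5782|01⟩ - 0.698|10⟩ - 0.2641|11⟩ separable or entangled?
Entangled

Writing the state as a|00⟩ + b|01⟩ + c|10⟩ + d|11⟩, it is a product state iff ad − bc = 0.
Here (a, b, c, d) = (-0.3296, -0.5782, -0.698, -0.2641): ad − bc = (-0.3296)(-0.2641) − (-0.5782)(-0.698) = -0.3165 ≠ 0, so the state is entangled.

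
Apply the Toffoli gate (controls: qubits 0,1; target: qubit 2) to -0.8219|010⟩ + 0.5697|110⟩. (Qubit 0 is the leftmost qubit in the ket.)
-0.8219|010⟩ + 0.5697|111⟩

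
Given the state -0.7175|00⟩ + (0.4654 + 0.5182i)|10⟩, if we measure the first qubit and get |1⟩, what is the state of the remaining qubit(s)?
(0.6682 + 0.744i)|0⟩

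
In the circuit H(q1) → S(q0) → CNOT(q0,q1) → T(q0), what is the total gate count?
4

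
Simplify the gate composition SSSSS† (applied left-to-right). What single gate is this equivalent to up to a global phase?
S†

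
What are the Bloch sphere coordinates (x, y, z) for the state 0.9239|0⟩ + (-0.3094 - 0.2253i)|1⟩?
(-0.5717, -0.4163, 0.7071)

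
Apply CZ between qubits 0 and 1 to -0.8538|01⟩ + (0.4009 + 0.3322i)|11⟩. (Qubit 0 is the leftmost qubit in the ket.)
-0.8538|01⟩ + (-0.4009 - 0.3322i)|11⟩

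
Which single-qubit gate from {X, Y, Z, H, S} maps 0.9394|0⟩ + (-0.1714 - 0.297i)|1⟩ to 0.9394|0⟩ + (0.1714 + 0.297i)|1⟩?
Z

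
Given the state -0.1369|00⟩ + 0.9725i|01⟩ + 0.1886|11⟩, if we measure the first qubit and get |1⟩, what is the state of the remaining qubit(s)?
|1⟩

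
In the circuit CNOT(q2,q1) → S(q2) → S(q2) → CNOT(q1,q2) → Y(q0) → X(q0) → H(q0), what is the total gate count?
7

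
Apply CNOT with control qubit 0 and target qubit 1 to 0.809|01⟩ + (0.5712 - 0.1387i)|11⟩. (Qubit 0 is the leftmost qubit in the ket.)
0.809|01⟩ + (0.5712 - 0.1387i)|10⟩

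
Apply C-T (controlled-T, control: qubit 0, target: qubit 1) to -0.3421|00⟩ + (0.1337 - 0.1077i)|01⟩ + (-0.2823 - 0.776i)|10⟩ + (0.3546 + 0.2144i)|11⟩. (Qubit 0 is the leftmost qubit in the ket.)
-0.3421|00⟩ + (0.1337 - 0.1077i)|01⟩ + (-0.2823 - 0.776i)|10⟩ + (0.09914 + 0.4023i)|11⟩

C-T leaves the control-|0⟩ kets |00⟩, |01⟩ unchanged and applies T to qubit 1 on the control-|1⟩ pair (|10⟩, |11⟩).
T = [[1, 0], [0, (1/√2 + (1/√2)i)]].
With a = amp(|10⟩) = (-0.2823 - 0.776i) and b = amp(|11⟩) = (0.3546 + 0.2144i):
new amp(|10⟩) = (1)·a = (-0.2823 - 0.776i)
new amp(|11⟩) = (1/√2 + (1/√2)i)·b = (0.09914 + 0.4023i)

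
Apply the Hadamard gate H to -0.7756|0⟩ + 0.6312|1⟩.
-0.1021|0⟩ - 0.9948|1⟩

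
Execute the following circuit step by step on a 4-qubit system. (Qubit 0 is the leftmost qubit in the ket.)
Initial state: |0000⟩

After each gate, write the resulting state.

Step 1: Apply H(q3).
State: 1/√2|0000⟩ + 1/√2|0001⟩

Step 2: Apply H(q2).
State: 1/2|0000⟩ + 1/2|0001⟩ + 1/2|0010⟩ + 1/2|0011⟩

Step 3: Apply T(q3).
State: 1/2|0000⟩ + (1/√8 + (1/√8)i)|0001⟩ + 1/2|0010⟩ + (1/√8 + (1/√8)i)|0011⟩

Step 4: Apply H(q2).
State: 1/√2|0000⟩ + (1/2 + (1/2)i)|0001⟩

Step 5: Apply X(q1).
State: 1/√2|0100⟩ + (1/2 + (1/2)i)|0101⟩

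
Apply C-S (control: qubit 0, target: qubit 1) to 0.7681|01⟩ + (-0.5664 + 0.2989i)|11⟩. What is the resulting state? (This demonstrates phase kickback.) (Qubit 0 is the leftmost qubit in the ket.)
0.7681|01⟩ + (-0.2989 - 0.5664i)|11⟩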